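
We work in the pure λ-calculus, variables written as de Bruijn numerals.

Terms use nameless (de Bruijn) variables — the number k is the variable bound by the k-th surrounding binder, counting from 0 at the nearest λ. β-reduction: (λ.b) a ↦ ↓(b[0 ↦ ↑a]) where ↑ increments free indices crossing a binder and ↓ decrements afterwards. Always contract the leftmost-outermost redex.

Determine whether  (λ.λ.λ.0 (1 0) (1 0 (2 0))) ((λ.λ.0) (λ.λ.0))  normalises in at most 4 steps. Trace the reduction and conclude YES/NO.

  start: (λ.λ.λ.0 (1 0) (1 0 (2 0))) ((λ.λ.0) (λ.λ.0))
  [1] λ.λ.0 (1 0) (1 0 ((λ.λ.0) (λ.λ.0) 0))
  [2] λ.λ.0 (1 0) (1 0 ((λ.0) 0))
  [3] λ.λ.0 (1 0) (1 0 0)

Answer: YES — reaches normal form λ.λ.0 (1 0) (1 0 0) in 3 ≤ 4 steps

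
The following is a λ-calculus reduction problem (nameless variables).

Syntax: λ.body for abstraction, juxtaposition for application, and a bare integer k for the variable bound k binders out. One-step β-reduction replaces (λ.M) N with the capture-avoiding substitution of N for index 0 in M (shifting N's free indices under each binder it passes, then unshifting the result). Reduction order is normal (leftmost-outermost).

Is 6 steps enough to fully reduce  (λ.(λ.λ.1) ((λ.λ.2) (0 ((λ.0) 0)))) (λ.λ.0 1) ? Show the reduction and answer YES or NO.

  start: (λ.(λ.λ.1) ((λ.λ.2) (0 ((λ.0) 0)))) (λ.λ.0 1)
  [1] (λ.λ.1) ((λ.λ.λ.λ.0 1) ((λ.λ.0 1) ((λ.0) (λ.λ.0 1))))
  [2] λ.(λ.λ.λ.λ.0 1) ((λ.λ.0 1) ((λ.0) (λ.λ.0 1)))
  [3] λ.λ.λ.λ.0 1

Answer: YES — reaches normal form λ.λ.λ.λ.0 1 in 3 ≤ 6 steps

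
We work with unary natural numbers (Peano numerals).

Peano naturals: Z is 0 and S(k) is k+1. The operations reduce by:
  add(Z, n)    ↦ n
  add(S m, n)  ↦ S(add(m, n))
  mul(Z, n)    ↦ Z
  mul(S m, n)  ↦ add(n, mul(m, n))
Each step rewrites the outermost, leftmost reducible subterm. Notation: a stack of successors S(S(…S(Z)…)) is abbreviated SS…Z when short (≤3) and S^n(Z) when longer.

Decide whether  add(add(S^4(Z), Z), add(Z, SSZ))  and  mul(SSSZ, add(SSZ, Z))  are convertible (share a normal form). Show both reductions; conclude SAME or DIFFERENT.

Term A:
  start: add(add(S^4(Z), Z), add(Z, SSZ))
  step 1: add(S(add(SSSZ, Z)), add(Z, SSZ))
  step 2: S(add(add(SSSZ, Z), add(Z, SSZ)))
  step 3: S(add(S(add(SSZ, Z)), add(Z, SSZ)))
  step 4: S(S(add(add(SSZ, Z), add(Z, SSZ))))
  step 5: S(S(add(S(add(SZ, Z)), add(Z, SSZ))))
  step 6: S(S(S(add(add(SZ, Z), add(Z, SSZ)))))
  step 7: S(S(S(add(S(add(Z, Z)), add(Z, SSZ)))))
  step 8: S(S(S(S(add(add(Z, Z), add(Z, SSZ))))))
  step 9: S(S(S(S(add(Z, add(Z, SSZ))))))
  step 10: S(S(S(S(add(Z, SSZ)))))
  step 11: S^6(Z)

Term B:
  start: mul(SSSZ, add(SSZ, Z))
  step 1: add(add(SSZ, Z), mul(SSZ, add(SSZ, Z)))
  step 2: add(S(add(SZ, Z)), mul(SSZ, add(SSZ, Z)))
  step 3: S(add(add(SZ, Z), mul(SSZ, add(SSZ, Z))))
  step 4: S(add(S(add(Z, Z)), mul(SSZ, add(SSZ, Z))))
  step 5: S(S(add(add(Z, Z), mul(SSZ, add(SSZ, Z)))))
  step 6: S(S(add(Z, mul(SSZ, add(SSZ, Z)))))
  step 7: S(S(mul(SSZ, add(SSZ, Z))))
  step 8: S(S(add(add(SSZ, Z), mul(SZ, add(SSZ, Z)))))
  step 9: S(S(add(S(add(SZ, Z)), mul(SZ, add(SSZ, Z)))))
  step 10: S(S(S(add(add(SZ, Z), mul(SZ, add(SSZ, Z))))))
  step 11: S(S(S(add(S(add(Z, Z)), mul(SZ, add(SSZ, Z))))))
  step 12: S(S(S(S(add(add(Z, Z), mul(SZ, add(SSZ, Z)))))))
  step 13: S(S(S(S(add(Z, mul(SZ, add(SSZ, Z)))))))
  step 14: S(S(S(S(mul(SZ, add(SSZ, Z))))))
  step 15: S(S(S(S(add(add(SSZ, Z), mul(Z, add(SSZ, Z)))))))
  step 16: S(S(S(S(add(S(add(SZ, Z)), mul(Z, add(SSZ, Z)))))))
  step 17: S(S(S(S(S(add(add(SZ, Z), mul(Z, add(SSZ, Z))))))))
  step 18: S(S(S(S(S(add(S(add(Z, Z)), mul(Z, add(SSZ, Z))))))))
  step 19: S(S(S(S(S(S(add(add(Z, Z), mul(Z, add(SSZ, Z)))))))))
  step 20: S(S(S(S(S(S(add(Z, mul(Z, add(SSZ, Z)))))))))
  step 21: S(S(S(S(S(S(mul(Z, add(SSZ, Z))))))))
  step 22: S^6(Z)

Answer: SAME — A ⇓ S^6(Z), B ⇓ S^6(Z)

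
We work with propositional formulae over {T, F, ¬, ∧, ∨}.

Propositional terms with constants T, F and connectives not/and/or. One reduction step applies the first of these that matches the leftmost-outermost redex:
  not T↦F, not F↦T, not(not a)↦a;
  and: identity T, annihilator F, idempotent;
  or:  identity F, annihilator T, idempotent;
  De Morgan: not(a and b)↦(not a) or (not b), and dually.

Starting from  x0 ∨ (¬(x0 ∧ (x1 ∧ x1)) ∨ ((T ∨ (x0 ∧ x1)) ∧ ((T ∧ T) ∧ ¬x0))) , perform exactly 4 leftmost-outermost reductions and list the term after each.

Answer: after 4 steps: x0 ∨ ((¬x0 ∨ ¬x1) ∨ (T ∧ ((T ∧ T) ∧ ¬x0)))

Reduction:
  start: x0 ∨ (¬(x0 ∧ (x1 ∧ x1)) ∨ ((T ∨ (x0 ∧ x1)) ∧ ((T ∧ T) ∧ ¬x0)))
  step 1: x0 ∨ ((¬x0 ∨ ¬(x1 ∧ x1)) ∨ ((T ∨ (x0 ∧ x1)) ∧ ((T ∧ T) ∧ ¬x0)))
  step 2: x0 ∨ ((¬x0 ∨ (¬x1 ∨ ¬x1)) ∨ ((T ∨ (x0 ∧ x1)) ∧ ((T ∧ T) ∧ ¬x0)))
  step 3: x0 ∨ ((¬x0 ∨ ¬x1) ∨ ((T ∨ (x0 ∧ x1)) ∧ ((T ∧ T) ∧ ¬x0)))
  step 4: x0 ∨ ((¬x0 ∨ ¬x1) ∨ (T ∧ ((T ∧ T) ∧ ¬x0)))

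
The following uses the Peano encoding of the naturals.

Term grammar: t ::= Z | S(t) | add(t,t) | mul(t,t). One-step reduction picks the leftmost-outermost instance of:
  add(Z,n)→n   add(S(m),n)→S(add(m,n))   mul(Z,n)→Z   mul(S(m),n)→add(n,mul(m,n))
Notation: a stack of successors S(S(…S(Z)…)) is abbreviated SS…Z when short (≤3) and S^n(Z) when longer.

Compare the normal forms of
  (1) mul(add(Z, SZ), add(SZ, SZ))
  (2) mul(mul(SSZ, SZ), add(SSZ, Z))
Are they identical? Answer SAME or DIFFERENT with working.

Answer: DIFFERENT — A ⇓ SSZ, B ⇓ S^4(Z)

Reduction:
Term A:
  start: mul(add(Z, SZ), add(SZ, SZ))
  [1] mul(SZ, add(SZ, SZ))
  [2] add(add(SZ, SZ), mul(Z, add(SZ, SZ)))
  [3] add(S(add(Z, SZ)), mul(Z, add(SZ, SZ)))
  [4] S(add(add(Z, SZ), mul(Z, add(SZ, SZ))))
  [5] S(add(SZ, mul(Z, add(SZ, SZ))))
  [6] S(S(add(Z, mul(Z, add(SZ, SZ)))))
  [7] S(S(mul(Z, add(SZ, SZ))))
  [8] SSZ

Term B:
  start: mul(mul(SSZ, SZ), add(SSZ, Z))
  [1] mul(add(SZ, mul(SZ, SZ)), add(SSZ, Z))
  [2] mul(S(add(Z, mul(SZ, SZ))), add(SSZ, Z))
  [3] add(add(SSZ, Z), mul(add(Z, mul(SZ, SZ)), add(SSZ, Z)))
  [4] add(S(add(SZ, Z)), mul(add(Z, mul(SZ, SZ)), add(SSZ, Z)))
  [5] S(add(add(SZ, Z), mul(add(Z, mul(SZ, SZ)), add(SSZ, Z))))
  [6] S(add(S(add(Z, Z)), mul(add(Z, mul(SZ, SZ)), add(SSZ, Z))))
  [7] S(S(add(add(Z, Z), mul(add(Z, mul(SZ, SZ)), add(SSZ, Z)))))
  [8] S(S(add(Z, mul(add(Z, mul(SZ, SZ)), add(SSZ, Z)))))
  [9] S(S(mul(add(Z, mul(SZ, SZ)), add(SSZ, Z))))
  [10] S(S(mul(mul(SZ, SZ), add(SSZ, Z))))
  [11] S(S(mul(add(SZ, mul(Z, SZ)), add(SSZ, Z))))
  [12] S(S(mul(S(add(Z, mul(Z, SZ))), add(SSZ, Z))))
  [13] S(S(add(add(SSZ, Z), mul(add(Z, mul(Z, SZ)), add(SSZ, Z)))))
  [14] S(S(add(S(add(SZ, Z)), mul(add(Z, mul(Z, SZ)), add(SSZ, Z)))))
  [15] S(S(S(add(add(SZ, Z), mul(add(Z, mul(Z, SZ)), add(SSZ, Z))))))
  [16] S(S(S(add(S(add(Z, Z)), mul(add(Z, mul(Z, SZ)), add(SSZ, Z))))))
  [17] S(S(S(S(add(add(Z, Z), mul(add(Z, mul(Z, SZ)), add(SSZ, Z)))))))
  [18] S(S(S(S(add(Z, mul(add(Z, mul(Z, SZ)), add(SSZ, Z)))))))
  [19] S(S(S(S(mul(add(Z, mul(Z, SZ)), add(SSZ, Z))))))
  [20] S(S(S(S(mul(mul(Z, SZ), add(SSZ, Z))))))
  [21] S(S(S(S(mul(Z, add(SSZ, Z))))))
  [22] S^4(Z)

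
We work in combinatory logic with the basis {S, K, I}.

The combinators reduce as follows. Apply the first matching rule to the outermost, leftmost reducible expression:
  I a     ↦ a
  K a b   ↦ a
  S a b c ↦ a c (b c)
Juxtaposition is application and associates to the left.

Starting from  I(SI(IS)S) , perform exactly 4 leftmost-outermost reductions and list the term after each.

Answer: after 4 steps: S(SS)

Reduction:
  start: I(SI(IS)S)
  [1] SI(IS)S
  [2] IS(ISS)
  [3] S(ISS)
  [4] S(SS)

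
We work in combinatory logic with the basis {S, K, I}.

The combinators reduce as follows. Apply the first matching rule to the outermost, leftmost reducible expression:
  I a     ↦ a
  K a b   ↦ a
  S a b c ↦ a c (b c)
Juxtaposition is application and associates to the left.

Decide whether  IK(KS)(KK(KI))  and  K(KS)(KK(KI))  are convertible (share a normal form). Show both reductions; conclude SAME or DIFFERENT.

Answer: SAME — A ⇓ KS, B ⇓ KS

Derivation:
Term A:
  start: IK(KS)(KK(KI))
  step 1: K(KS)(KK(KI))
  step 2: KS

Term B:
  start: K(KS)(KK(KI))
  step 1: KS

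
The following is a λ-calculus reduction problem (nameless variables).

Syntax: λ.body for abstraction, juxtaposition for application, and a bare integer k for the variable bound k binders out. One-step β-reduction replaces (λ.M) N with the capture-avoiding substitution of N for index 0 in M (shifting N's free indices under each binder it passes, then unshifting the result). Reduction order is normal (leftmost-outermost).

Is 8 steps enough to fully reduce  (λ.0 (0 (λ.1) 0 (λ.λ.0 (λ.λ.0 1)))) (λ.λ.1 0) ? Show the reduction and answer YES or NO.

Answer: YES — reaches normal form λ.λ.0 (λ.λ.0 1) in 8 ≤ 8 steps

Working:
  start: (λ.0 (0 (λ.1) 0 (λ.λ.0 (λ.λ.0 1)))) (λ.λ.1 0)
  →1  (λ.λ.1 0) ((λ.λ.1 0) (λ.λ.λ.1 0) (λ.λ.1 0) (λ.λ.0 (λ.λ.0 1)))
  →2  λ.(λ.λ.1 0) (λ.λ.λ.1 0) (λ.λ.1 0) (λ.λ.0 (λ.λ.0 1)) 0
  →3  λ.(λ.(λ.λ.λ.1 0) 0) (λ.λ.1 0) (λ.λ.0 (λ.λ.0 1)) 0
  →4  λ.(λ.λ.λ.1 0) (λ.λ.1 0) (λ.λ.0 (λ.λ.0 1)) 0
  →5  λ.(λ.λ.1 0) (λ.λ.0 (λ.λ.0 1)) 0
  →6  λ.(λ.(λ.λ.0 (λ.λ.0 1)) 0) 0
  →7  λ.(λ.λ.0 (λ.λ.0 1)) 0
  →8  λ.λ.0 (λ.λ.0 1)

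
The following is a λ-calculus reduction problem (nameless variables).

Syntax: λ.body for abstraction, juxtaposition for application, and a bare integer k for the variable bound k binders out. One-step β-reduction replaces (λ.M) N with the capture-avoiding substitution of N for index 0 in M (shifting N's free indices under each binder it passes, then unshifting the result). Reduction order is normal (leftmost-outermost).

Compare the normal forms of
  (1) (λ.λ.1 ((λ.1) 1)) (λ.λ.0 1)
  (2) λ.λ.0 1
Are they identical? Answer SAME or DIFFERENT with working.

Answer: SAME — A ⇓ λ.λ.0 1, B ⇓ λ.λ.0 1

Derivation:
Term A:
  start: (λ.λ.1 ((λ.1) 1)) (λ.λ.0 1)
  →1  λ.(λ.λ.0 1) ((λ.1) (λ.λ.0 1))
  →2  λ.λ.0 ((λ.2) (λ.λ.0 1))
  →3  λ.λ.0 1

Term B:
  start: λ.λ.0 1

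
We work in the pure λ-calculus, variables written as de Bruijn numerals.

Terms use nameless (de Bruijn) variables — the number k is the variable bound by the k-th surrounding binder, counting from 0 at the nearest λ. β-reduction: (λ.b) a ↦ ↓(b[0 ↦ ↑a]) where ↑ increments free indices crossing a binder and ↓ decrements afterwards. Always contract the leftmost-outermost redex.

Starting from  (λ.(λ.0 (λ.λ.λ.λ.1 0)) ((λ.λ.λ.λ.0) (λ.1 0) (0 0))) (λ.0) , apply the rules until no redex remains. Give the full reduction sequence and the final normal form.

  start: (λ.(λ.0 (λ.λ.λ.λ.1 0)) ((λ.λ.λ.λ.0) (λ.1 0) (0 0))) (λ.0)
  [1] (λ.0 (λ.λ.λ.λ.1 0)) ((λ.λ.λ.λ.0) (λ.(λ.0) 0) ((λ.0) (λ.0)))
  [2] (λ.λ.λ.λ.0) (λ.(λ.0) 0) ((λ.0) (λ.0)) (λ.λ.λ.λ.1 0)
  [3] (λ.λ.λ.0) ((λ.0) (λ.0)) (λ.λ.λ.λ.1 0)
  [4] (λ.λ.0) (λ.λ.λ.λ.1 0)
  [5] λ.0

Answer: normal form = λ.0  (in 5 steps)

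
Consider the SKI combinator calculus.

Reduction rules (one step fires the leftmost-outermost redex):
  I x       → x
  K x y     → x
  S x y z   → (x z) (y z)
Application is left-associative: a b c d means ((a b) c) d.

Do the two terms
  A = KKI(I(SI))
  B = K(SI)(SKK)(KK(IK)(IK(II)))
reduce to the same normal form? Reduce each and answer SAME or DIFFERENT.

Term A:
  start: KKI(I(SI))
  →1  K(I(SI))
  →2  K(SI)

Term B:
  start: K(SI)(SKK)(KK(IK)(IK(II)))
  →1  SI(KK(IK)(IK(II)))
  →2  SI(K(IK(II)))
  →3  SI(K(K(II)))
  →4  SI(K(KI))

Answer: DIFFERENT — A ⇓ K(SI), B ⇓ SI(K(KI))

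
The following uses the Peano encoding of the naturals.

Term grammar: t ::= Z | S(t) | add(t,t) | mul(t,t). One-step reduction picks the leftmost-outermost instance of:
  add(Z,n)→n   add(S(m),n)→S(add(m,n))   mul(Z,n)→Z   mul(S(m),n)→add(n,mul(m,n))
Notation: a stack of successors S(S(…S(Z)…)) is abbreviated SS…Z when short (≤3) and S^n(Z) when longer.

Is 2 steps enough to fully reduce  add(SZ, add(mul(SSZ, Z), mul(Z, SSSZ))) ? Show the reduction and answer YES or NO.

Answer: NO — after 2 steps the term is S(add(mul(SSZ, Z), mul(Z, SSSZ))), not yet normal

Derivation:
  start: add(SZ, add(mul(SSZ, Z), mul(Z, SSSZ)))
  [1] S(add(Z, add(mul(SSZ, Z), mul(Z, SSSZ))))
  [2] S(add(mul(SSZ, Z), mul(Z, SSSZ)))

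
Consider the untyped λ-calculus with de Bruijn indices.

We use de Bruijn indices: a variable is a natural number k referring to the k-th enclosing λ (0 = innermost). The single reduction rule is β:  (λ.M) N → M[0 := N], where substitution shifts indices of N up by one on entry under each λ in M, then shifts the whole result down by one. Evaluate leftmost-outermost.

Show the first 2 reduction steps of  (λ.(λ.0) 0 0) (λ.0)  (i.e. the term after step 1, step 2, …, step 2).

  start: (λ.(λ.0) 0 0) (λ.0)
  →1  (λ.0) (λ.0) (λ.0)
  →2  (λ.0) (λ.0)

Answer: after 2 steps: (λ.0) (λ.0)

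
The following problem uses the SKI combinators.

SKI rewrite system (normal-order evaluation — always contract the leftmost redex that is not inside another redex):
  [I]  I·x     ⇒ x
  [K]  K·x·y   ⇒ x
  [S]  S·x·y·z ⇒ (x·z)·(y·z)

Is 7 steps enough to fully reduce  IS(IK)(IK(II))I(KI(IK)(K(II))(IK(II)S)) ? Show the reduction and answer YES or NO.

  start: IS(IK)(IK(II))I(KI(IK)(K(II))(IK(II)S))
  [1] S(IK)(IK(II))I(KI(IK)(K(II))(IK(II)S))
  [2] IKI(IK(II)I)(KI(IK)(K(II))(IK(II)S))
  [3] KI(IK(II)I)(KI(IK)(K(II))(IK(II)S))
  [4] I(KI(IK)(K(II))(IK(II)S))
  [5] KI(IK)(K(II))(IK(II)S)
  [6] I(K(II))(IK(II)S)
  [7] K(II)(IK(II)S)

Answer: NO — after 7 steps the term is K(II)(IK(II)S), not yet normal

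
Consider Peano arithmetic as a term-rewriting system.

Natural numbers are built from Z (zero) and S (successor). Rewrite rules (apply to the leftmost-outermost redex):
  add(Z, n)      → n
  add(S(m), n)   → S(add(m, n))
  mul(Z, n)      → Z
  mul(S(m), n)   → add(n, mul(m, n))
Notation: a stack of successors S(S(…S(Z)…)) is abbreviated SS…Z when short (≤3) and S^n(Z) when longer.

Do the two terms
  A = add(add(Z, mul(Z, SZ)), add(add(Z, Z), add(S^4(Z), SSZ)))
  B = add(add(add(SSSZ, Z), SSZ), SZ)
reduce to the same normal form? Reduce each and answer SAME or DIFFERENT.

Answer: SAME — A ⇓ S^6(Z), B ⇓ S^6(Z)

Derivation:
Term A:
  start: add(add(Z, mul(Z, SZ)), add(add(Z, Z), add(S^4(Z), SSZ)))
  [1] add(mul(Z, SZ), add(add(Z, Z), add(S^4(Z), SSZ)))
  [2] add(Z, add(add(Z, Z), add(S^4(Z), SSZ)))
  [3] add(add(Z, Z), add(S^4(Z), SSZ))
  [4] add(Z, add(S^4(Z), SSZ))
  [5] add(S^4(Z), SSZ)
  [6] S(add(SSSZ, SSZ))
  [7] S(S(add(SSZ, SSZ)))
  [8] S(S(S(add(SZ, SSZ))))
  [9] S(S(S(S(add(Z, SSZ)))))
  [10] S^6(Z)

Term B:
  start: add(add(add(SSSZ, Z), SSZ), SZ)
  [1] add(add(S(add(SSZ, Z)), SSZ), SZ)
  [2] add(S(add(add(SSZ, Z), SSZ)), SZ)
  [3] S(add(add(add(SSZ, Z), SSZ), SZ))
  [4] S(add(add(S(add(SZ, Z)), SSZ), SZ))
  [5] S(add(S(add(add(SZ, Z), SSZ)), SZ))
  [6] S(S(add(add(add(SZ, Z), SSZ), SZ)))
  [7] S(S(add(add(S(add(Z, Z)), SSZ), SZ)))
  [8] S(S(add(S(add(add(Z, Z), SSZ)), SZ)))
  [9] S(S(S(add(add(add(Z, Z), SSZ), SZ))))
  [10] S(S(S(add(add(Z, SSZ), SZ))))
  [11] S(S(S(add(SSZ, SZ))))
  [12] S(S(S(S(add(SZ, SZ)))))
  [13] S(S(S(S(S(add(Z, SZ))))))
  [14] S^6(Z)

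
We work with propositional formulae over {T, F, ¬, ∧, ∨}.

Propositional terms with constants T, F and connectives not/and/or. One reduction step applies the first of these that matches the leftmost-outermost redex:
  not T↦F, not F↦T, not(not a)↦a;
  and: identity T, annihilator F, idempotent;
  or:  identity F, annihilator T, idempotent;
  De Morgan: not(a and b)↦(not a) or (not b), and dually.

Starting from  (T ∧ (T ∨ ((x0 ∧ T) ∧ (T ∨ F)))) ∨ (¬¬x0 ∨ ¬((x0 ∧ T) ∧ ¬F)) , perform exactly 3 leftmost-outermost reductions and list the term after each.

Answer: after 3 steps: T

Working:
  start: (T ∧ (T ∨ ((x0 ∧ T) ∧ (T ∨ F)))) ∨ (¬¬x0 ∨ ¬((x0 ∧ T) ∧ ¬F))
  step 1: (T ∨ ((x0 ∧ T) ∧ (T ∨ F))) ∨ (¬¬x0 ∨ ¬((x0 ∧ T) ∧ ¬F))
  step 2: T ∨ (¬¬x0 ∨ ¬((x0 ∧ T) ∧ ¬F))
  step 3: T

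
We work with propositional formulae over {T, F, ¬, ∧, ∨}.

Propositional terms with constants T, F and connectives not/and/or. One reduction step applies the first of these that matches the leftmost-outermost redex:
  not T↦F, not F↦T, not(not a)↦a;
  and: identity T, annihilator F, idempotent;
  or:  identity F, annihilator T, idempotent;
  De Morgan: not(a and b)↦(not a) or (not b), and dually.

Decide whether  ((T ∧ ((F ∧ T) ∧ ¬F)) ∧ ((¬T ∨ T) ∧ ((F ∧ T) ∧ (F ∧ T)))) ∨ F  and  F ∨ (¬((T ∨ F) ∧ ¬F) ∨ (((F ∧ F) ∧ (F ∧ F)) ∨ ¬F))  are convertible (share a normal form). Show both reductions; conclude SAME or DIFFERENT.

Term A:
  start: ((T ∧ ((F ∧ T) ∧ ¬F)) ∧ ((¬T ∨ T) ∧ ((F ∧ T) ∧ (F ∧ T)))) ∨ F
  [1] (T ∧ ((F ∧ T) ∧ ¬F)) ∧ ((¬T ∨ T) ∧ ((F ∧ T) ∧ (F ∧ T)))
  [2] ((F ∧ T) ∧ ¬F) ∧ ((¬T ∨ T) ∧ ((F ∧ T) ∧ (F ∧ T)))
  [3] (F ∧ ¬F) ∧ ((¬T ∨ T) ∧ ((F ∧ T) ∧ (F ∧ T)))
  [4] F ∧ ((¬T ∨ T) ∧ ((F ∧ T) ∧ (F ∧ T)))
  [5] F

Term B:
  start: F ∨ (¬((T ∨ F) ∧ ¬F) ∨ (((F ∧ F) ∧ (F ∧ F)) ∨ ¬F))
  [1] ¬((T ∨ F) ∧ ¬F) ∨ (((F ∧ F) ∧ (F ∧ F)) ∨ ¬F)
  [2] (¬(T ∨ F) ∨ ¬¬F) ∨ (((F ∧ F) ∧ (F ∧ F)) ∨ ¬F)
  [3] ((¬T ∧ ¬F) ∨ ¬¬F) ∨ (((F ∧ F) ∧ (F ∧ F)) ∨ ¬F)
  [4] ((F ∧ ¬F) ∨ ¬¬F) ∨ (((F ∧ F) ∧ (F ∧ F)) ∨ ¬F)
  [5] (F ∨ ¬¬F) ∨ (((F ∧ F) ∧ (F ∧ F)) ∨ ¬F)
  [6] ¬¬F ∨ (((F ∧ F) ∧ (F ∧ F)) ∨ ¬F)
  [7] F ∨ (((F ∧ F) ∧ (F ∧ F)) ∨ ¬F)
  [8] ((F ∧ F) ∧ (F ∧ F)) ∨ ¬F
  [9] (F ∧ F) ∨ ¬F
  [10] F ∨ ¬F
  [11] ¬F
  [12] T

Answer: DIFFERENT — A ⇓ F, B ⇓ T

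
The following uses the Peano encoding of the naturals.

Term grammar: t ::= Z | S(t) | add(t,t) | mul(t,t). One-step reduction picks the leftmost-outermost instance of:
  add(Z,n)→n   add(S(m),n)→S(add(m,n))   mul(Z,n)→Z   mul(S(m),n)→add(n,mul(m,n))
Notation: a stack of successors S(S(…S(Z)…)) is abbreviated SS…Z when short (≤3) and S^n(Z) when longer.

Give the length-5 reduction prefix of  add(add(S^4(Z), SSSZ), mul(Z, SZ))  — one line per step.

  start: add(add(S^4(Z), SSSZ), mul(Z, SZ))
  →1  add(S(add(SSSZ, SSSZ)), mul(Z, SZ))
  →2  S(add(add(SSSZ, SSSZ), mul(Z, SZ)))
  →3  S(add(S(add(SSZ, SSSZ)), mul(Z, SZ)))
  →4  S(S(add(add(SSZ, SSSZ), mul(Z, SZ))))
  →5  S(S(add(S(add(SZ, SSSZ)), mul(Z, SZ))))

Answer: after 5 steps: S(S(add(S(add(SZ, SSSZ)), mul(Z, SZ))))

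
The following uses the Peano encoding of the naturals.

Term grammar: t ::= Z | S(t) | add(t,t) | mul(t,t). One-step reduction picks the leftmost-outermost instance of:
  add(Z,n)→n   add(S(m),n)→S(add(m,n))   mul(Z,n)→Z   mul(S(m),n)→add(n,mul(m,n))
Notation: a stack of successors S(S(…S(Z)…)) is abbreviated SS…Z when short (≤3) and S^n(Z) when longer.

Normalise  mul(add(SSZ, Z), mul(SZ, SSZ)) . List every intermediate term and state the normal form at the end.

Answer: normal form = S^4(Z)  (in 22 steps)

Derivation:
  start: mul(add(SSZ, Z), mul(SZ, SSZ))
  [1] mul(S(add(SZ, Z)), mul(SZ, SSZ))
  [2] add(mul(SZ, SSZ), mul(add(SZ, Z), mul(SZ, SSZ)))
  [3] add(add(SSZ, mul(Z, SSZ)), mul(add(SZ, Z), mul(SZ, SSZ)))
  [4] add(S(add(SZ, mul(Z, SSZ))), mul(add(SZ, Z), mul(SZ, SSZ)))
  [5] S(add(add(SZ, mul(Z, SSZ)), mul(add(SZ, Z), mul(SZ, SSZ))))
  [6] S(add(S(add(Z, mul(Z, SSZ))), mul(add(SZ, Z), mul(SZ, SSZ))))
  [7] S(S(add(add(Z, mul(Z, SSZ)), mul(add(SZ, Z), mul(SZ, SSZ)))))
  [8] S(S(add(mul(Z, SSZ), mul(add(SZ, Z), mul(SZ, SSZ)))))
  [9] S(S(add(Z, mul(add(SZ, Z), mul(SZ, SSZ)))))
  [10] S(S(mul(add(SZ, Z), mul(SZ, SSZ))))
  [11] S(S(mul(S(add(Z, Z)), mul(SZ, SSZ))))
  [12] S(S(add(mul(SZ, SSZ), mul(add(Z, Z), mul(SZ, SSZ)))))
  [13] S(S(add(add(SSZ, mul(Z, SSZ)), mul(add(Z, Z), mul(SZ, SSZ)))))
  [14] S(S(add(S(add(SZ, mul(Z, SSZ))), mul(add(Z, Z), mul(SZ, SSZ)))))
  [15] S(S(S(add(add(SZ, mul(Z, SSZ)), mul(add(Z, Z), mul(SZ, SSZ))))))
  [16] S(S(S(add(S(add(Z, mul(Z, SSZ))), mul(add(Z, Z), mul(SZ, SSZ))))))
  [17] S(S(S(S(add(add(Z, mul(Z, SSZ)), mul(add(Z, Z), mul(SZ, SSZ)))))))
  [18] S(S(S(S(add(mul(Z, SSZ), mul(add(Z, Z), mul(SZ, SSZ)))))))
  [19] S(S(S(S(add(Z, mul(add(Z, Z), mul(SZ, SSZ)))))))
  [20] S(S(S(S(mul(add(Z, Z), mul(SZ, SSZ))))))
  [21] S(S(S(S(mul(Z, mul(SZ, SSZ))))))
  [22] S^4(Z)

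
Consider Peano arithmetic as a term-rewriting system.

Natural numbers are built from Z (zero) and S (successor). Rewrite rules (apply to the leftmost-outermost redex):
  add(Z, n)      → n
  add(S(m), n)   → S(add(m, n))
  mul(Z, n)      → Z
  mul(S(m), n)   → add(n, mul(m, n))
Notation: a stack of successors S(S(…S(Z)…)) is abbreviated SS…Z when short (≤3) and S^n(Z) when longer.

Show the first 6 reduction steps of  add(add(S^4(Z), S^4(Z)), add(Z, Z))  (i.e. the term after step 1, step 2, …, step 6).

Answer: after 6 steps: S(S(S(add(add(SZ, S^4(Z)), add(Z, Z)))))

Derivation:
  start: add(add(S^4(Z), S^4(Z)), add(Z, Z))
  [1] add(S(add(SSSZ, S^4(Z))), add(Z, Z))
  [2] S(add(add(SSSZ, S^4(Z)), add(Z, Z)))
  [3] S(add(S(add(SSZ, S^4(Z))), add(Z, Z)))
  [4] S(S(add(add(SSZ, S^4(Z)), add(Z, Z))))
  [5] S(S(add(S(add(SZ, S^4(Z))), add(Z, Z))))
  [6] S(S(S(add(add(SZ, S^4(Z)), add(Z, Z)))))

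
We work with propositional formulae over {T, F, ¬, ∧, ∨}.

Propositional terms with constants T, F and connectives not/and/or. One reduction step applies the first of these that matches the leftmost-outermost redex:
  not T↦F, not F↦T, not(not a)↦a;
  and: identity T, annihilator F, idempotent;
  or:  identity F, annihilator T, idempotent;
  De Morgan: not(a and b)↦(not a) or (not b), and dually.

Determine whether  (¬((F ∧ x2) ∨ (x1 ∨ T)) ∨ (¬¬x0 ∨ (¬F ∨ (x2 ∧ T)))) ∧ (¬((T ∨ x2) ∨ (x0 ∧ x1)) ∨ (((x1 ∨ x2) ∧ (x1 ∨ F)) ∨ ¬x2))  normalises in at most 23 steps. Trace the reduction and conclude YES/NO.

Answer: YES — reaches normal form ((x1 ∨ x2) ∧ x1) ∨ ¬x2 in 21 ≤ 23 steps

Derivation:
  start: (¬((F ∧ x2) ∨ (x1 ∨ T)) ∨ (¬¬x0 ∨ (¬F ∨ (x2 ∧ T)))) ∧ (¬((T ∨ x2) ∨ (x0 ∧ x1)) ∨ (((x1 ∨ x2) ∧ (x1 ∨ F)) ∨ ¬x2))
  step 1: ((¬(F ∧ x2) ∧ ¬(x1 ∨ T)) ∨ (¬¬x0 ∨ (¬F ∨ (x2 ∧ T)))) ∧ (¬((T ∨ x2) ∨ (x0 ∧ x1)) ∨ (((x1 ∨ x2) ∧ (x1 ∨ F)) ∨ ¬x2))
  step 2: (((¬F ∨ ¬x2) ∧ ¬(x1 ∨ T)) ∨ (¬¬x0 ∨ (¬F ∨ (x2 ∧ T)))) ∧ (¬((T ∨ x2) ∨ (x0 ∧ x1)) ∨ (((x1 ∨ x2) ∧ (x1 ∨ F)) ∨ ¬x2))
  step 3: (((T ∨ ¬x2) ∧ ¬(x1 ∨ T)) ∨ (¬¬x0 ∨ (¬F ∨ (x2 ∧ T)))) ∧ (¬((T ∨ x2) ∨ (x0 ∧ x1)) ∨ (((x1 ∨ x2) ∧ (x1 ∨ F)) ∨ ¬x2))
  step 4: ((T ∧ ¬(x1 ∨ T)) ∨ (¬¬x0 ∨ (¬F ∨ (x2 ∧ T)))) ∧ (¬((T ∨ x2) ∨ (x0 ∧ x1)) ∨ (((x1 ∨ x2) ∧ (x1 ∨ F)) ∨ ¬x2))
  step 5: (¬(x1 ∨ T) ∨ (¬¬x0 ∨ (¬F ∨ (x2 ∧ T)))) ∧ (¬((T ∨ x2) ∨ (x0 ∧ x1)) ∨ (((x1 ∨ x2) ∧ (x1 ∨ F)) ∨ ¬x2))
  step 6: ((¬x1 ∧ ¬T) ∨ (¬¬x0 ∨ (¬F ∨ (x2 ∧ T)))) ∧ (¬((T ∨ x2) ∨ (x0 ∧ x1)) ∨ (((x1 ∨ x2) ∧ (x1 ∨ F)) ∨ ¬x2))
  step 7: ((¬x1 ∧ F) ∨ (¬¬x0 ∨ (¬F ∨ (x2 ∧ T)))) ∧ (¬((T ∨ x2) ∨ (x0 ∧ x1)) ∨ (((x1 ∨ x2) ∧ (x1 ∨ F)) ∨ ¬x2))
  step 8: (F ∨ (¬¬x0 ∨ (¬F ∨ (x2 ∧ T)))) ∧ (¬((T ∨ x2) ∨ (x0 ∧ x1)) ∨ (((x1 ∨ x2) ∧ (x1 ∨ F)) ∨ ¬x2))
  step 9: (¬¬x0 ∨ (¬F ∨ (x2 ∧ T))) ∧ (¬((T ∨ x2) ∨ (x0 ∧ x1)) ∨ (((x1 ∨ x2) ∧ (x1 ∨ F)) ∨ ¬x2))
  step 10: (x0 ∨ (¬F ∨ (x2 ∧ T))) ∧ (¬((T ∨ x2) ∨ (x0 ∧ x1)) ∨ (((x1 ∨ x2) ∧ (x1 ∨ F)) ∨ ¬x2))
  step 11: (x0 ∨ (T ∨ (x2 ∧ T))) ∧ (¬((T ∨ x2) ∨ (x0 ∧ x1)) ∨ (((x1 ∨ x2) ∧ (x1 ∨ F)) ∨ ¬x2))
  step 12: (x0 ∨ T) ∧ (¬((T ∨ x2) ∨ (x0 ∧ x1)) ∨ (((x1 ∨ x2) ∧ (x1 ∨ F)) ∨ ¬x2))
  step 13: T ∧ (¬((T ∨ x2) ∨ (x0 ∧ x1)) ∨ (((x1 ∨ x2) ∧ (x1 ∨ F)) ∨ ¬x2))
  step 14: ¬((T ∨ x2) ∨ (x0 ∧ x1)) ∨ (((x1 ∨ x2) ∧ (x1 ∨ F)) ∨ ¬x2)
  step 15: (¬(T ∨ x2) ∧ ¬(x0 ∧ x1)) ∨ (((x1 ∨ x2) ∧ (x1 ∨ F)) ∨ ¬x2)
  step 16: ((¬T ∧ ¬x2) ∧ ¬(x0 ∧ x1)) ∨ (((x1 ∨ x2) ∧ (x1 ∨ F)) ∨ ¬x2)
  step 17: ((F ∧ ¬x2) ∧ ¬(x0 ∧ x1)) ∨ (((x1 ∨ x2) ∧ (x1 ∨ F)) ∨ ¬x2)
  step 18: (F ∧ ¬(x0 ∧ x1)) ∨ (((x1 ∨ x2) ∧ (x1 ∨ F)) ∨ ¬x2)
  step 19: F ∨ (((x1 ∨ x2) ∧ (x1 ∨ F)) ∨ ¬x2)
  step 20: ((x1 ∨ x2) ∧ (x1 ∨ F)) ∨ ¬x2
  step 21: ((x1 ∨ x2) ∧ x1) ∨ ¬x2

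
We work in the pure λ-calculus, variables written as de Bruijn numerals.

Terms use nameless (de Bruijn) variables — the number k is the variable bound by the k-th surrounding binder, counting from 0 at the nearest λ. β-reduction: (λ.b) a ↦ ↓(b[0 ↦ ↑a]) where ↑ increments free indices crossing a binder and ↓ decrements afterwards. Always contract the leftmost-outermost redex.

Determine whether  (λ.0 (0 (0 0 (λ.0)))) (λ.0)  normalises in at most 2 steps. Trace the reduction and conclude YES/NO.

Answer: NO — after 2 steps the term is (λ.0) ((λ.0) (λ.0) (λ.0)), not yet normal

Reduction:
  start: (λ.0 (0 (0 0 (λ.0)))) (λ.0)
  [1] (λ.0) ((λ.0) ((λ.0) (λ.0) (λ.0)))
  [2] (λ.0) ((λ.0) (λ.0) (λ.0))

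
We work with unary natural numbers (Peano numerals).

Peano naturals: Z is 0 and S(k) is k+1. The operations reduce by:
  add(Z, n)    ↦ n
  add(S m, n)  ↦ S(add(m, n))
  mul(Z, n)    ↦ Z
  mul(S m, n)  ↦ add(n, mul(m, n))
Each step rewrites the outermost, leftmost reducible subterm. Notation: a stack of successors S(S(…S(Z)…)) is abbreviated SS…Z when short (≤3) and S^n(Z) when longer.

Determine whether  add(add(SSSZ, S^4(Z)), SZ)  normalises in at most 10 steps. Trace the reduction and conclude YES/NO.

  start: add(add(SSSZ, S^4(Z)), SZ)
  step 1: add(S(add(SSZ, S^4(Z))), SZ)
  step 2: S(add(add(SSZ, S^4(Z)), SZ))
  step 3: S(add(S(add(SZ, S^4(Z))), SZ))
  step 4: S(S(add(add(SZ, S^4(Z)), SZ)))
  step 5: S(S(add(S(add(Z, S^4(Z))), SZ)))
  step 6: S(S(S(add(add(Z, S^4(Z)), SZ))))
  step 7: S(S(S(add(S^4(Z), SZ))))
  step 8: S(S(S(S(add(SSSZ, SZ)))))
  step 9: S(S(S(S(S(add(SSZ, SZ))))))
  step 10: S(S(S(S(S(S(add(SZ, SZ)))))))

Answer: NO — after 10 steps the term is S(S(S(S(S(S(add(SZ, SZ))))))), not yet normal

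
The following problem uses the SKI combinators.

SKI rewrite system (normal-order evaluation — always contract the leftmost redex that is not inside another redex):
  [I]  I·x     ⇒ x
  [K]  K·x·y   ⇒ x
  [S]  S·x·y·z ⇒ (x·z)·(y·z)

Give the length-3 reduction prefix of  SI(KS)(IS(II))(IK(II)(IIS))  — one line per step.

Answer: after 3 steps: S(II)(KS(IS(II)))(IK(II)(IIS))

Reduction:
  start: SI(KS)(IS(II))(IK(II)(IIS))
  step 1: I(IS(II))(KS(IS(II)))(IK(II)(IIS))
  step 2: IS(II)(KS(IS(II)))(IK(II)(IIS))
  step 3: S(II)(KS(IS(II)))(IK(II)(IIS))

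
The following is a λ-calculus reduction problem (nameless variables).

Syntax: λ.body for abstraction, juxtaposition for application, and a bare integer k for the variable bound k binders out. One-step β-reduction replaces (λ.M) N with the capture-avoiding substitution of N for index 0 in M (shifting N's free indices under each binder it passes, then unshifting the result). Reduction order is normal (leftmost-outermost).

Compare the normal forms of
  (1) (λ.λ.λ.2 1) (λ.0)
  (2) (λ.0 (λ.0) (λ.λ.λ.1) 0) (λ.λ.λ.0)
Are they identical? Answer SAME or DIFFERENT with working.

Answer: DIFFERENT — A ⇓ λ.λ.1, B ⇓ λ.λ.λ.0

Reduction:
Term A:
  start: (λ.λ.λ.2 1) (λ.0)
  →1  λ.λ.(λ.0) 1
  →2  λ.λ.1

Term B:
  start: (λ.0 (λ.0) (λ.λ.λ.1) 0) (λ.λ.λ.0)
  →1  (λ.λ.λ.0) (λ.0) (λ.λ.λ.1) (λ.λ.λ.0)
  →2  (λ.λ.0) (λ.λ.λ.1) (λ.λ.λ.0)
  →3  (λ.0) (λ.λ.λ.0)
  →4  λ.λ.λ.0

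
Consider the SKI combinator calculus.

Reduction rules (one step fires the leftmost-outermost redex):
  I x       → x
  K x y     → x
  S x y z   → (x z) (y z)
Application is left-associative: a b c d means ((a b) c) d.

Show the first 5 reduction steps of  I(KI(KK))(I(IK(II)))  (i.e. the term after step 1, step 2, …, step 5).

Answer: after 5 steps: K(II)

Reduction:
  start: I(KI(KK))(I(IK(II)))
  →1  KI(KK)(I(IK(II)))
  →2  I(I(IK(II)))
  →3  I(IK(II))
  →4  IK(II)
  →5  K(II)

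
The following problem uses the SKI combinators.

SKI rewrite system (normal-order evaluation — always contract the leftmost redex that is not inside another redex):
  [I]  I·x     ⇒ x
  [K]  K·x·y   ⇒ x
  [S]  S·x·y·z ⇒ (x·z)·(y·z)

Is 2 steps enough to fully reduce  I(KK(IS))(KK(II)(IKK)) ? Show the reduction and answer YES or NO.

  start: I(KK(IS))(KK(II)(IKK))
  →1  KK(IS)(KK(II)(IKK))
  →2  K(KK(II)(IKK))

Answer: NO — after 2 steps the term is K(KK(II)(IKK)), not yet normal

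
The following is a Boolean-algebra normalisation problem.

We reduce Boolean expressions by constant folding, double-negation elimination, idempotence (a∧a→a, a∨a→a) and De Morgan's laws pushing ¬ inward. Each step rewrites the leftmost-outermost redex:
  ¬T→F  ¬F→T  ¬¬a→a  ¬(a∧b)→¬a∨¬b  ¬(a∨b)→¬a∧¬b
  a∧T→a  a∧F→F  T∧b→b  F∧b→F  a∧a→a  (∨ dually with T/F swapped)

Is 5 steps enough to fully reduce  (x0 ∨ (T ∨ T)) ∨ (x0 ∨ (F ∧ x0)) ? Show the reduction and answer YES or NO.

  start: (x0 ∨ (T ∨ T)) ∨ (x0 ∨ (F ∧ x0))
  step 1: (x0 ∨ T) ∨ (x0 ∨ (F ∧ x0))
  step 2: T ∨ (x0 ∨ (F ∧ x0))
  step 3: T

Answer: YES — reaches normal form T in 3 ≤ 5 steps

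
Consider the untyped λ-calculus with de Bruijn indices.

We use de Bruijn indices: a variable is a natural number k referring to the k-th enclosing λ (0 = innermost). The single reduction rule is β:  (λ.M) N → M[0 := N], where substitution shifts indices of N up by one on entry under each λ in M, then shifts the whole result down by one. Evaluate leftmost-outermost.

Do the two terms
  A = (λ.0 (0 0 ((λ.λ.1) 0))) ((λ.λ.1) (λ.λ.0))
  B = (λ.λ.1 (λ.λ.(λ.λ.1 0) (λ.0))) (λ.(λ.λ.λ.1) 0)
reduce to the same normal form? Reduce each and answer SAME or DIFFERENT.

Term A:
  start: (λ.0 (0 0 ((λ.λ.1) 0))) ((λ.λ.1) (λ.λ.0))
  step 1: (λ.λ.1) (λ.λ.0) ((λ.λ.1) (λ.λ.0) ((λ.λ.1) (λ.λ.0)) ((λ.λ.1) ((λ.λ.1) (λ.λ.0))))
  step 2: (λ.λ.λ.0) ((λ.λ.1) (λ.λ.0) ((λ.λ.1) (λ.λ.0)) ((λ.λ.1) ((λ.λ.1) (λ.λ.0))))
  step 3: λ.λ.0

Term B:
  start: (λ.λ.1 (λ.λ.(λ.λ.1 0) (λ.0))) (λ.(λ.λ.λ.1) 0)
  step 1: λ.(λ.(λ.λ.λ.1) 0) (λ.λ.(λ.λ.1 0) (λ.0))
  step 2: λ.(λ.λ.λ.1) (λ.λ.(λ.λ.1 0) (λ.0))
  step 3: λ.λ.λ.1

Answer: DIFFERENT — A ⇓ λ.λ.0, B ⇓ λ.λ.λ.1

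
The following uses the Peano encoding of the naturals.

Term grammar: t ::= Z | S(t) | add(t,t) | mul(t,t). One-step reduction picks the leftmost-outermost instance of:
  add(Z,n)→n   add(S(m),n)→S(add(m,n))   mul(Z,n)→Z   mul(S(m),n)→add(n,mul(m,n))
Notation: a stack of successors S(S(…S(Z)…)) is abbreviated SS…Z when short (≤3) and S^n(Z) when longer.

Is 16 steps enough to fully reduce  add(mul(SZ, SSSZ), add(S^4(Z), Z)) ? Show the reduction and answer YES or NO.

  start: add(mul(SZ, SSSZ), add(S^4(Z), Z))
  step 1: add(add(SSSZ, mul(Z, SSSZ)), add(S^4(Z), Z))
  step 2: add(S(add(SSZ, mul(Z, SSSZ))), add(S^4(Z), Z))
  step 3: S(add(add(SSZ, mul(Z, SSSZ)), add(S^4(Z), Z)))
  step 4: S(add(S(add(SZ, mul(Z, SSSZ))), add(S^4(Z), Z)))
  step 5: S(S(add(add(SZ, mul(Z, SSSZ)), add(S^4(Z), Z))))
  step 6: S(S(add(S(add(Z, mul(Z, SSSZ))), add(S^4(Z), Z))))
  step 7: S(S(S(add(add(Z, mul(Z, SSSZ)), add(S^4(Z), Z)))))
  step 8: S(S(S(add(mul(Z, SSSZ), add(S^4(Z), Z)))))
  step 9: S(S(S(add(Z, add(S^4(Z), Z)))))
  step 10: S(S(S(add(S^4(Z), Z))))
  step 11: S(S(S(S(add(SSSZ, Z)))))
  step 12: S(S(S(S(S(add(SSZ, Z))))))
  step 13: S(S(S(S(S(S(add(SZ, Z)))))))
  step 14: S(S(S(S(S(S(S(add(Z, Z))))))))
  step 15: S^7(Z)

Answer: YES — reaches normal form S^7(Z) in 15 ≤ 16 steps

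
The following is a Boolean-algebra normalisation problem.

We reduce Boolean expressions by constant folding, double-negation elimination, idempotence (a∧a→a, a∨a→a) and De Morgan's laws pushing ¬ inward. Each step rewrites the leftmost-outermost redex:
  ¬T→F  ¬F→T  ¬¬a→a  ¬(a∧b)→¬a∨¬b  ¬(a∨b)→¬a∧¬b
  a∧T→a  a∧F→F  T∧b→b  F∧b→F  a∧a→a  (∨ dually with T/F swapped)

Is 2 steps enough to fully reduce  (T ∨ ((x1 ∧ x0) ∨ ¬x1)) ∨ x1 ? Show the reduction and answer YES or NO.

  start: (T ∨ ((x1 ∧ x0) ∨ ¬x1)) ∨ x1
  step 1: T ∨ x1
  step 2: T

Answer: YES — reaches normal form T in 2 ≤ 2 steps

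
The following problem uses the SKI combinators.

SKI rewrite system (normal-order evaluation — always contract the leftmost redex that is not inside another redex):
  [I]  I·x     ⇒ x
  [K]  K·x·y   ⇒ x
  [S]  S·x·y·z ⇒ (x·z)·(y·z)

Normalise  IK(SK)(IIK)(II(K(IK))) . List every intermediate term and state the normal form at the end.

  start: IK(SK)(IIK)(II(K(IK)))
  step 1: K(SK)(IIK)(II(K(IK)))
  step 2: SK(II(K(IK)))
  step 3: SK(I(K(IK)))
  step 4: SK(K(IK))
  step 5: SK(KK)

Answer: normal form = SK(KK)  (in 5 steps)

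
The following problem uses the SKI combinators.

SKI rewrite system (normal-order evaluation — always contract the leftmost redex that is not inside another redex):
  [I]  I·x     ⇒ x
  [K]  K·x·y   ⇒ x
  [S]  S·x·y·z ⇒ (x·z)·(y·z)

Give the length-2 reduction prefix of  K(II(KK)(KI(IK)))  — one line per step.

Answer: after 2 steps: K(KK(KI(IK)))

Derivation:
  start: K(II(KK)(KI(IK)))
  [1] K(I(KK)(KI(IK)))
  [2] K(KK(KI(IK)))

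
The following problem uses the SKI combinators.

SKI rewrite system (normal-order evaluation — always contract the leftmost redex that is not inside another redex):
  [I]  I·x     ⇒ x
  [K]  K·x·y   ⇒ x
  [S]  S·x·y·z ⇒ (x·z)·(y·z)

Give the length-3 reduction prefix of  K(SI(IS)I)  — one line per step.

  start: K(SI(IS)I)
  [1] K(II(ISI))
  [2] K(I(ISI))
  [3] K(ISI)

Answer: after 3 steps: K(ISI)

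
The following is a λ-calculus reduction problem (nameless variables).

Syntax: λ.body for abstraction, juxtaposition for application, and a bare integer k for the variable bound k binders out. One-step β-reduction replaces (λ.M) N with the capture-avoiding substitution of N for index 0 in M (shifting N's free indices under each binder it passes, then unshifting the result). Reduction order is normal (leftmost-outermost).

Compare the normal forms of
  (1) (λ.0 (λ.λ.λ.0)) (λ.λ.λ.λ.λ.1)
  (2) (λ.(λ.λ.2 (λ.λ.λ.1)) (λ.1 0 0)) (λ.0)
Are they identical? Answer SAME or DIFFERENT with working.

Term A:
  start: (λ.0 (λ.λ.λ.0)) (λ.λ.λ.λ.λ.1)
  step 1: (λ.λ.λ.λ.λ.1) (λ.λ.λ.0)
  step 2: λ.λ.λ.λ.1

Term B:
  start: (λ.(λ.λ.2 (λ.λ.λ.1)) (λ.1 0 0)) (λ.0)
  step 1: (λ.λ.(λ.0) (λ.λ.λ.1)) (λ.(λ.0) 0 0)
  step 2: λ.(λ.0) (λ.λ.λ.1)
  step 3: λ.λ.λ.λ.1

Answer: SAME — A ⇓ λ.λ.λ.λ.1, B ⇓ λ.λ.λ.λ.1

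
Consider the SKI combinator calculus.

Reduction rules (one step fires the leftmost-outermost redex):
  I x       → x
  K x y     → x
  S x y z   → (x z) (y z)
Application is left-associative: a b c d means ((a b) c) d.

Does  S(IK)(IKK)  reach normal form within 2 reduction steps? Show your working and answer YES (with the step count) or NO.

  start: S(IK)(IKK)
  [1] SK(IKK)
  [2] SK(KK)

Answer: YES — reaches normal form SK(KK) in 2 ≤ 2 steps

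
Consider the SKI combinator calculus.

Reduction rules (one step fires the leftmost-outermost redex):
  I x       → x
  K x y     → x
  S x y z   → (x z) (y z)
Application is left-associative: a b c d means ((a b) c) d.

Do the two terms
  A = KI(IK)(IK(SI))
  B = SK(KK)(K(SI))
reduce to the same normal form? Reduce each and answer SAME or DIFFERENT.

Term A:
  start: KI(IK)(IK(SI))
  [1] I(IK(SI))
  [2] IK(SI)
  [3] K(SI)

Term B:
  start: SK(KK)(K(SI))
  [1] K(K(SI))(KK(K(SI)))
  [2] K(SI)

Answer: SAME — A ⇓ K(SI), B ⇓ K(SI)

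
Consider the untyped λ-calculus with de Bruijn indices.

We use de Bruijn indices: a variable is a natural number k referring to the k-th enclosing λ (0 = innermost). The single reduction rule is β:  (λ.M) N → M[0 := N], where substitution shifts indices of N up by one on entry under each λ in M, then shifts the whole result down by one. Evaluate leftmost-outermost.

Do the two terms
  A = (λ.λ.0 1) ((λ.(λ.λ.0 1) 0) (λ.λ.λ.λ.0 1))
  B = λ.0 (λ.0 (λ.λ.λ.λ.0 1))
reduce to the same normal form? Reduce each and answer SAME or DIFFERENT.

Answer: SAME — A ⇓ λ.0 (λ.0 (λ.λ.λ.λ.0 1)), B ⇓ λ.0 (λ.0 (λ.λ.λ.λ.0 1))

Working:
Term A:
  start: (λ.λ.0 1) ((λ.(λ.λ.0 1) 0) (λ.λ.λ.λ.0 1))
  [1] λ.0 ((λ.(λ.λ.0 1) 0) (λ.λ.λ.λ.0 1))
  [2] λ.0 ((λ.λ.0 1) (λ.λ.λ.λ.0 1))
  [3] λ.0 (λ.0 (λ.λ.λ.λ.0 1))

Term B:
  start: λ.0 (λ.0 (λ.λ.λ.λ.0 1))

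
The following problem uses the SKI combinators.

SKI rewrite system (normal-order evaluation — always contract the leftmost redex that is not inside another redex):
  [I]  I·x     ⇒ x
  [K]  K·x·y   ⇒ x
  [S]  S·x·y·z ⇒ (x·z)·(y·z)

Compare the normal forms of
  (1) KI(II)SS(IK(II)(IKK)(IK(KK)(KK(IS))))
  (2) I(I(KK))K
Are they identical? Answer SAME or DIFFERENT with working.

Answer: DIFFERENT — A ⇓ SS(KK), B ⇓ K

Working:
Term A:
  start: KI(II)SS(IK(II)(IKK)(IK(KK)(KK(IS))))
  →1  ISS(IK(II)(IKK)(IK(KK)(KK(IS))))
  →2  SS(IK(II)(IKK)(IK(KK)(KK(IS))))
  →3  SS(K(II)(IKK)(IK(KK)(KK(IS))))
  →4  SS(II(IK(KK)(KK(IS))))
  →5  SS(I(IK(KK)(KK(IS))))
  →6  SS(IK(KK)(KK(IS)))
  →7  SS(K(KK)(KK(IS)))
  →8  SS(KK)

Term B:
  start: I(I(KK))K
  →1  I(KK)K
  →2  KKK
  →3  K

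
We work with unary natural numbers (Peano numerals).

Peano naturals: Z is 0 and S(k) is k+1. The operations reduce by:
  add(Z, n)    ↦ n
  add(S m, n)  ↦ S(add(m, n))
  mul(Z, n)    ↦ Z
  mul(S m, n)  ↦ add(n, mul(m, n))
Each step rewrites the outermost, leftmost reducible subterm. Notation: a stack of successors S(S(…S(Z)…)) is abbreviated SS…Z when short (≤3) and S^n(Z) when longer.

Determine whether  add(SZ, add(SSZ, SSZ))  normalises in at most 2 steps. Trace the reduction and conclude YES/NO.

  start: add(SZ, add(SSZ, SSZ))
  →1  S(add(Z, add(SSZ, SSZ)))
  →2  S(add(SSZ, SSZ))

Answer: NO — after 2 steps the term is S(add(SSZ, SSZ)), not yet normal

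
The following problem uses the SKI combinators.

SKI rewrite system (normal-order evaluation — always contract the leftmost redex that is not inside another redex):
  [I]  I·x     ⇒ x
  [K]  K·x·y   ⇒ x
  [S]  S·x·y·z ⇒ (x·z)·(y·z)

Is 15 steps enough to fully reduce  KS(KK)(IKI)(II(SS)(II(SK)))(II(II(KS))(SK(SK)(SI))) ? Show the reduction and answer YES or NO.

  start: KS(KK)(IKI)(II(SS)(II(SK)))(II(II(KS))(SK(SK)(SI)))
  [1] S(IKI)(II(SS)(II(SK)))(II(II(KS))(SK(SK)(SI)))
  [2] IKI(II(II(KS))(SK(SK)(SI)))(II(SS)(II(SK))(II(II(KS))(SK(SK)(SI))))
  [3] KI(II(II(KS))(SK(SK)(SI)))(II(SS)(II(SK))(II(II(KS))(SK(SK)(SI))))
  [4] I(II(SS)(II(SK))(II(II(KS))(SK(SK)(SI))))
  [5] II(SS)(II(SK))(II(II(KS))(SK(SK)(SI)))
  [6] I(SS)(II(SK))(II(II(KS))(SK(SK)(SI)))
  [7] SS(II(SK))(II(II(KS))(SK(SK)(SI)))
  [8] S(II(II(KS))(SK(SK)(SI)))(II(SK)(II(II(KS))(SK(SK)(SI))))
  [9] S(I(II(KS))(SK(SK)(SI)))(II(SK)(II(II(KS))(SK(SK)(SI))))
  [10] S(II(KS)(SK(SK)(SI)))(II(SK)(II(II(KS))(SK(SK)(SI))))
  [11] S(I(KS)(SK(SK)(SI)))(II(SK)(II(II(KS))(SK(SK)(SI))))
  [12] S(KS(SK(SK)(SI)))(II(SK)(II(II(KS))(SK(SK)(SI))))
  [13] SS(II(SK)(II(II(KS))(SK(SK)(SI))))
  [14] SS(I(SK)(II(II(KS))(SK(SK)(SI))))
  [15] SS(SK(II(II(KS))(SK(SK)(SI))))

Answer: NO — after 15 steps the term is SS(SK(II(II(KS))(SK(SK)(SI)))), not yet normal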